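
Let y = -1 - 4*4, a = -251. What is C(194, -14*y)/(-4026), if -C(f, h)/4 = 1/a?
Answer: -2/505263 ≈ -3.9583e-6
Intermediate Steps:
y = -17 (y = -1 - 16 = -17)
C(f, h) = 4/251 (C(f, h) = -4/(-251) = -4*(-1/251) = 4/251)
C(194, -14*y)/(-4026) = (4/251)/(-4026) = (4/251)*(-1/4026) = -2/505263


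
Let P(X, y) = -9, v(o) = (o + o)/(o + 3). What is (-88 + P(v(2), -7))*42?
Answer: -4074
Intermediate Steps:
v(o) = 2*o/(3 + o) (v(o) = (2*o)/(3 + o) = 2*o/(3 + o))
(-88 + P(v(2), -7))*42 = (-88 - 9)*42 = -97*42 = -4074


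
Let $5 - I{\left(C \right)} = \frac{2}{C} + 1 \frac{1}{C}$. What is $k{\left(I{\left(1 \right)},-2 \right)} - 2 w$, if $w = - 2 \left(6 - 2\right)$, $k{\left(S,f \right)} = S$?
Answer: $18$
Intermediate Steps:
$I{\left(C \right)} = 5 - \frac{3}{C}$ ($I{\left(C \right)} = 5 - \left(\frac{2}{C} + 1 \frac{1}{C}\right) = 5 - \left(\frac{2}{C} + \frac{1}{C}\right) = 5 - \frac{3}{C}$)
$w = -8$ ($w = \left(-2\right) 4 = -8$)
$k{\left(I{\left(1 \right)},-2 \right)} - 2 w = \left(5 - \frac{3}{1}\right) - -16 = \left(5 - 3\right) + 16 = 2 + 16 = 18$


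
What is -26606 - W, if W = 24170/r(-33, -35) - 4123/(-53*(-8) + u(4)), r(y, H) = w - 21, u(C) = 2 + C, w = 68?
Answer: -547906579/20210 ≈ -27111.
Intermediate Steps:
r(y, H) = 47 (r(y, H) = 68 - 21 = 47)
W = 10199319/20210 (W = 24170/47 - 4123/(-53*(-8) + (2 + 4)) = 24170*(1/47) - 4123/(424 + 6) = 24170/47 - 4123/430 = 10199319/20210 ≈ 504.67)
-26606 - W = -26606 - 1*10199319/20210 = -26606 - 10199319/20210 = -547906579/20210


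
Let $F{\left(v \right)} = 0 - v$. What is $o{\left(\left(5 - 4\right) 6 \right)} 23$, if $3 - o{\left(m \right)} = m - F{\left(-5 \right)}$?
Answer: $46$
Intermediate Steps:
$F{\left(v \right)} = - v$
$o{\left(m \right)} = 8 - m$ ($o{\left(m \right)} = 3 - \left(m - \left(-1\right) \left(-5\right)\right) = 3 - \left(m - 5\right) = 3 - \left(-5 + m\right) = 8 - m$)
$o{\left(\left(5 - 4\right) 6 \right)} 23 = \left(8 - \left(5 - 4\right) 6\right) 23 = \left(8 - 1 \cdot 6\right) 23 = \left(8 - 6\right) 23 = 2 \cdot 23 = 46$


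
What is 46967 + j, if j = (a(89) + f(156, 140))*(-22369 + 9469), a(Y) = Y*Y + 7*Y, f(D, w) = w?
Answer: -111976633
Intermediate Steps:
a(Y) = Y² + 7*Y
j = -112023600 (j = (89*(7 + 89) + 140)*(-22369 + 9469) = (89*96 + 140)*(-12900) = (8544 + 140)*(-12900) = 8684*(-12900) = -112023600)
46967 + j = 46967 - 112023600 = -111976633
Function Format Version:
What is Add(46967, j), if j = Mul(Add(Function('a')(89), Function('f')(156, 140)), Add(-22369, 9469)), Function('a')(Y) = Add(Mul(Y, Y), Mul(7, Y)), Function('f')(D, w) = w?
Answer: -111976633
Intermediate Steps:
Function('a')(Y) = Add(Pow(Y, 2), Mul(7, Y))
j = -112023600 (j = Mul(Add(Mul(89, Add(7, 89)), 140), Add(-22369, 9469)) = Mul(Add(Mul(89, 96), 140), -12900) = Mul(Add(8544, 140), -12900) = Mul(8684, -12900) = -112023600)
Add(46967, j) = Add(46967, -112023600) = -111976633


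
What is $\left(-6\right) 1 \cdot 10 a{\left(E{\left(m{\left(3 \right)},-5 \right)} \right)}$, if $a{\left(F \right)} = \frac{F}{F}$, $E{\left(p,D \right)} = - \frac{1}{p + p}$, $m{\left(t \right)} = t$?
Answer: $-60$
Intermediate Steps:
$E{\left(p,D \right)} = - \frac{1}{2 p}$
$a{\left(F \right)} = 1$
$\left(-6\right) 1 \cdot 10 a{\left(E{\left(m{\left(3 \right)},-5 \right)} \right)} = \left(-6\right) 1 \cdot 10 \cdot 1 = \left(-6\right) 10 \cdot 1 = \left(-60\right) 1 = -60$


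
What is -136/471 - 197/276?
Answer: -43441/43332 ≈ -1.0025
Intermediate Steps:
-136/471 - 197/276 = -43441/43332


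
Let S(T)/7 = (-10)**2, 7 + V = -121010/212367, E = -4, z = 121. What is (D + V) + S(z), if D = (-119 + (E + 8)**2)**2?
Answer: 2400050824/212367 ≈ 11301.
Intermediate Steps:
V = -1607579/212367 (V = -7 - 121010/212367 = -1607579/212367 ≈ -7.5698)
D = 10609 (D = (-119 + (-4 + 8)**2)**2 = (-119 + 4**2)**2 = (-119 + 16)**2 = (-103)**2 = 10609)
S(T) = 700 (S(T) = 7*(-10)**2 = 7*100 = 700)
(D + V) + S(z) = (10609 - 1607579/212367) + 700 = 2251393924/212367 + 700 = 2400050824/212367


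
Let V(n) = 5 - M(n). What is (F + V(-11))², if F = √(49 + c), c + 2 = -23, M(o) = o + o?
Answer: 753 + 108*√6 ≈ 1017.5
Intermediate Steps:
M(o) = 2*o
c = -25 (c = -2 - 23 = -25)
V(n) = 5 - 2*n
F = 2*√6 (F = √(49 - 25) = √24 = 2*√6 ≈ 4.8990)
(F + V(-11))² = (2*√6 + (5 - 2*(-11)))² = (2*√6 + (5 + 22))² = (2*√6 + 27)² = (27 + 2*√6)²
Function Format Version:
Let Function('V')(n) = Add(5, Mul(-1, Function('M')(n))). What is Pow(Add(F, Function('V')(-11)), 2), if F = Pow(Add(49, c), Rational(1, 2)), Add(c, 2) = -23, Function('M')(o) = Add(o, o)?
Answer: Add(753, Mul(108, Pow(6, Rational(1, 2)))) ≈ 1017.5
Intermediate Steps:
Function('M')(o) = Mul(2, o)
c = -25 (c = Add(-2, -23) = -25)
Function('V')(n) = Add(5, Mul(-2, n)) (Function('V')(n) = Add(5, Mul(-1, Mul(2, n))) = Add(5, Mul(-2, n)))
F = Mul(2, Pow(6, Rational(1, 2))) (F = Pow(Add(49, -25), Rational(1, 2)) = Pow(24, Rational(1, 2)) = Mul(2, Pow(6, Rational(1, 2))) ≈ 4.8990)
Pow(Add(F, Function('V')(-11)), 2) = Pow(Add(Mul(2, Pow(6, Rational(1, 2))), Add(5, Mul(-2, -11))), 2) = Pow(Add(Mul(2, Pow(6, Rational(1, 2))), Add(5, 22)), 2) = Pow(Add(Mul(2, Pow(6, Rational(1, 2))), 27), 2) = Pow(Add(27, Mul(2, Pow(6, Rational(1, 2)))), 2)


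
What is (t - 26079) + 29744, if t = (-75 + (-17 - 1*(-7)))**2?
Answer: 10890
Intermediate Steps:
t = 7225 (t = (-75 + (-17 + 7))**2 = (-75 - 10)**2 = (-85)**2 = 7225)
(t - 26079) + 29744 = (7225 - 26079) + 29744 = -18854 + 29744 = 10890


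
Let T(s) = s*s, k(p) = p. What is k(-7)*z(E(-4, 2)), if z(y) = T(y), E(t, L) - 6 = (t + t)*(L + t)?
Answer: -3388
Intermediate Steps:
T(s) = s**2
E(t, L) = 6 + 2*t*(L + t) (E(t, L) = 6 + (t + t)*(L + t) = 6 + (2*t)*(L + t) = 6 + 2*t*(L + t))
z(y) = y**2
k(-7)*z(E(-4, 2)) = -7*(6 + 2*(-4)**2 + 2*2*(-4))**2 = -7*(6 + 2*16 - 16)**2 = -7*(6 + 32 - 16)**2 = -7*22**2 = -7*484 = -3388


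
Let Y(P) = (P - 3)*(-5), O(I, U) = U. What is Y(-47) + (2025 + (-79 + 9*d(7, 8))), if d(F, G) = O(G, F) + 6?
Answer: 2313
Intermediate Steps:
d(F, G) = 6 + F (d(F, G) = F + 6 = 6 + F)
Y(P) = 15 - 5*P (Y(P) = (-3 + P)*(-5) = 15 - 5*P)
Y(-47) + (2025 + (-79 + 9*d(7, 8))) = (15 - 5*(-47)) + (2025 + (-79 + 9*(6 + 7))) = (15 + 235) + (2025 + (-79 + 9*13)) = 250 + (2025 + (-79 + 117)) = 250 + (2025 + 38) = 250 + 2063 = 2313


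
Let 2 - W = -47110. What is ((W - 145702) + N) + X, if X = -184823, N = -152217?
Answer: -435630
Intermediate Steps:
W = 47112 (W = 2 - 1*(-47110) = 2 + 47110 = 47112)
((W - 145702) + N) + X = ((47112 - 145702) - 152217) - 184823 = (-98590 - 152217) - 184823 = -250807 - 184823 = -435630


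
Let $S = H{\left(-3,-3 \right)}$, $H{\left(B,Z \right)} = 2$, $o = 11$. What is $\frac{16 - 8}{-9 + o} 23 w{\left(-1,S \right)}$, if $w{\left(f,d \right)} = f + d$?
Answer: $92$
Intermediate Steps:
$S = 2$
$w{\left(f,d \right)} = d + f$
$\frac{16 - 8}{-9 + o} 23 w{\left(-1,S \right)} = \frac{16 - 8}{-9 + 11} \cdot 23 \left(2 - 1\right) = \frac{16 - 8}{2} \cdot 23 \cdot 1 = \left(16 - 8\right) \frac{1}{2} \cdot 23 \cdot 1 = 8 \cdot \frac{1}{2} \cdot 23 \cdot 1 = 4 \cdot 23 \cdot 1 = 92 \cdot 1 = 92$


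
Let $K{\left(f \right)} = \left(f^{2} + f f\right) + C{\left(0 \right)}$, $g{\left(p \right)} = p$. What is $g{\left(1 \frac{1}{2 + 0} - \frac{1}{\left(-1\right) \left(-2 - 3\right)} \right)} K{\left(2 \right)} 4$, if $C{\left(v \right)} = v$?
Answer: $\frac{48}{5} \approx 9.6$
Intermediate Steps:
$K{\left(f \right)} = 2 f^{2}$ ($K{\left(f \right)} = \left(f^{2} + f f\right) + 0 = \left(f^{2} + f^{2}\right) + 0 = 2 f^{2} + 0 = 2 f^{2}$)
$g{\left(1 \frac{1}{2 + 0} - \frac{1}{\left(-1\right) \left(-2 - 3\right)} \right)} K{\left(2 \right)} 4 = \left(1 \frac{1}{2 + 0} - \frac{1}{\left(-1\right) \left(-2 - 3\right)}\right) 2 \cdot 2^{2} \cdot 4 = \left(1 \cdot \frac{1}{2} - \frac{1}{\left(-1\right) \left(-5\right)}\right) 2 \cdot 4 \cdot 4 = \left(1 \cdot \frac{1}{2} - \frac{1}{5}\right) 8 \cdot 4 = \left(\frac{1}{2} - \frac{1}{5}\right) 8 \cdot 4 = \frac{3}{10} \cdot 8 \cdot 4 = \frac{12}{5} \cdot 4 = \frac{48}{5}$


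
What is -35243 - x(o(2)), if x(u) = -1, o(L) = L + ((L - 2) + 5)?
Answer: -35242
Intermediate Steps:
o(L) = 3 + 2*L (o(L) = L + ((-2 + L) + 5) = L + (3 + L) = 3 + 2*L)
-35243 - x(o(2)) = -35243 - 1*(-1) = -35243 + 1 = -35242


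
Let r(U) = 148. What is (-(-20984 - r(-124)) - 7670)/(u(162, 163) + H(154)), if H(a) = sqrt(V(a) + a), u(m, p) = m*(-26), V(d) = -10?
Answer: -6731/2100 ≈ -3.2052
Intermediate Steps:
u(m, p) = -26*m
H(a) = sqrt(-10 + a)
(-(-20984 - r(-124)) - 7670)/(u(162, 163) + H(154)) = (-(-20984 - 1*148) - 7670)/(-26*162 + sqrt(-10 + 154)) = (-(-20984 - 148) - 7670)/(-4212 + sqrt(144)) = (-1*(-21132) - 7670)/(-4212 + 12) = (21132 - 7670)/(-4200) = 13462*(-1/4200) = -6731/2100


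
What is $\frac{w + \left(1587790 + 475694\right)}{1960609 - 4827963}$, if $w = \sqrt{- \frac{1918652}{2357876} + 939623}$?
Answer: $- \frac{1031742}{1433677} - \frac{\sqrt{81623499877807939}}{845108147513} \approx -0.71999$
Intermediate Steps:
$w = \frac{2 \sqrt{81623499877807939}}{589469}$ ($w = \sqrt{\left(-1918652\right) \frac{1}{2357876} + 939623} = \sqrt{- \frac{479663}{589469} + 939623} = \sqrt{\frac{553878150524}{589469}} = \frac{2 \sqrt{81623499877807939}}{589469} \approx 969.34$)
$\frac{w + \left(1587790 + 475694\right)}{1960609 - 4827963} = \frac{\frac{2 \sqrt{81623499877807939}}{589469} + \left(1587790 + 475694\right)}{1960609 - 4827963} = \frac{\frac{2 \sqrt{81623499877807939}}{589469} + 2063484}{-2867354} = \left(2063484 + \frac{2 \sqrt{81623499877807939}}{589469}\right) \left(- \frac{1}{2867354}\right) = - \frac{1031742}{1433677} - \frac{\sqrt{81623499877807939}}{845108147513}$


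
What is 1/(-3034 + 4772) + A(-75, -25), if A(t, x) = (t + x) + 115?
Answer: 26071/1738 ≈ 15.001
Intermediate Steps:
A(t, x) = 115 + t + x
1/(-3034 + 4772) + A(-75, -25) = 1/(-3034 + 4772) + (115 - 75 - 25) = 1/1738 + 15 = 26071/1738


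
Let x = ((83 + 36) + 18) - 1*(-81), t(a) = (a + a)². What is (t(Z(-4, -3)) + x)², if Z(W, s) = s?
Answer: 64516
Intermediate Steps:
t(a) = 4*a² (t(a) = (2*a)² = 4*a²)
x = 218 (x = (119 + 18) + 81 = 137 + 81 = 218)
(t(Z(-4, -3)) + x)² = (4*(-3)² + 218)² = (4*9 + 218)² = (36 + 218)² = 254² = 64516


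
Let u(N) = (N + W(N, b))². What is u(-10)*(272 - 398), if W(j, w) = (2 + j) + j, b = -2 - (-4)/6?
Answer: -98784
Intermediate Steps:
b = -4/3 (b = -2 - (-4)/6 = -2 - 1*(-⅔) = -2 + ⅔ = -4/3 ≈ -1.3333)
W(j, w) = 2 + 2*j
u(N) = (2 + 3*N)² (u(N) = (N + (2 + 2*N))² = (2 + 3*N)²)
u(-10)*(272 - 398) = (2 + 3*(-10))²*(272 - 398) = (2 - 30)²*(-126) = (-28)²*(-126) = 784*(-126) = -98784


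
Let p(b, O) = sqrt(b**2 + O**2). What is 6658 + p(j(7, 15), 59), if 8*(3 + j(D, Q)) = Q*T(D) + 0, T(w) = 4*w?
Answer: 6658 + 5*sqrt(949)/2 ≈ 6735.0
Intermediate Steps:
j(D, Q) = -3 + D*Q/2 (j(D, Q) = -3 + (Q*(4*D) + 0)/8 = -3 + (4*D*Q + 0)/8 = -3 + (4*D*Q)/8 = -3 + D*Q/2)
p(b, O) = sqrt(O**2 + b**2)
6658 + p(j(7, 15), 59) = 6658 + sqrt(59**2 + (-3 + (1/2)*7*15)**2) = 6658 + sqrt(3481 + (-3 + 105/2)**2) = 6658 + sqrt(3481 + (99/2)**2) = 6658 + sqrt(3481 + 9801/4) = 6658 + sqrt(23725/4) = 6658 + 5*sqrt(949)/2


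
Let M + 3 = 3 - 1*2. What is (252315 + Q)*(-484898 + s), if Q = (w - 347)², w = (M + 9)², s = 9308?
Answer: -162232785210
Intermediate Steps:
M = -2 (M = -3 + (3 - 1*2) = -3 + (3 - 2) = -3 + 1 = -2)
w = 49 (w = (-2 + 9)² = 7² = 49)
Q = 88804 (Q = (49 - 347)² = (-298)² = 88804)
(252315 + Q)*(-484898 + s) = (252315 + 88804)*(-484898 + 9308) = 341119*(-475590) = -162232785210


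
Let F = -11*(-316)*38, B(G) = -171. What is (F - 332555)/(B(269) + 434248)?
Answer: -200467/434077 ≈ -0.46182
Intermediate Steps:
F = 132088 (F = 3476*38 = 132088)
(F - 332555)/(B(269) + 434248) = (132088 - 332555)/(-171 + 434248) = -200467/434077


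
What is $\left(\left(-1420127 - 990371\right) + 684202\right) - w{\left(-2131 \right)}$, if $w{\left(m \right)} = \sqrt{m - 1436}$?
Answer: $-1726296 - i \sqrt{3567} \approx -1.7263 \cdot 10^{6} - 59.724 i$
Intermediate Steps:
$w{\left(m \right)} = \sqrt{-1436 + m}$
$\left(\left(-1420127 - 990371\right) + 684202\right) - w{\left(-2131 \right)} = \left(\left(-1420127 - 990371\right) + 684202\right) - \sqrt{-1436 - 2131} = \left(-2410498 + 684202\right) - \sqrt{-3567} = -1726296 - i \sqrt{3567}$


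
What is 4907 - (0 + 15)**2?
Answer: 4682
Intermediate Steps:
4907 - (0 + 15)**2 = 4907 - 1*15**2 = 4907 - 1*225 = 4907 - 225 = 4682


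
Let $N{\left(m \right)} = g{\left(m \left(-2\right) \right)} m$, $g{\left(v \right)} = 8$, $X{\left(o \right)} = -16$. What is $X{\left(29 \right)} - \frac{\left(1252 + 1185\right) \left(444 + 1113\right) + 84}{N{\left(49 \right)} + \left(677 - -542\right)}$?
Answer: $- \frac{1273423}{537} \approx -2371.4$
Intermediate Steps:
$N{\left(m \right)} = 8 m$
$X{\left(29 \right)} - \frac{\left(1252 + 1185\right) \left(444 + 1113\right) + 84}{N{\left(49 \right)} + \left(677 - -542\right)} = -16 - \frac{\left(1252 + 1185\right) \left(444 + 1113\right) + 84}{8 \cdot 49 + \left(677 - -542\right)} = -16 - \frac{2437 \cdot 1557 + 84}{392 + \left(677 + 542\right)} = -16 - \frac{3794409 + 84}{392 + 1219} = -16 - \frac{3794493}{1611} = -16 - 3794493 \cdot \frac{1}{1611} = -16 - \frac{1264831}{537} = - \frac{1273423}{537}$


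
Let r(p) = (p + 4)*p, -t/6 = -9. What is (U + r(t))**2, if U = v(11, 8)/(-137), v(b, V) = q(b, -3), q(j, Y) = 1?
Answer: 184112220889/18769 ≈ 9.8094e+6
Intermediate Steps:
t = 54 (t = -6*(-9) = 54)
v(b, V) = 1
r(p) = p*(4 + p) (r(p) = (4 + p)*p = p*(4 + p))
U = -1/137 (U = 1/(-137) = 1*(-1/137) = -1/137 ≈ -0.0072993)
(U + r(t))**2 = (-1/137 + 54*(4 + 54))**2 = (-1/137 + 54*58)**2 = (-1/137 + 3132)**2 = (429083/137)**2 = 184112220889/18769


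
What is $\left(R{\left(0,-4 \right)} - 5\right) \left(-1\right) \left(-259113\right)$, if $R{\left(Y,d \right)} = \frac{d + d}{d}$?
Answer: $-777339$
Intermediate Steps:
$R{\left(Y,d \right)} = 2$ ($R{\left(Y,d \right)} = \frac{2 d}{d} = 2$)
$\left(R{\left(0,-4 \right)} - 5\right) \left(-1\right) \left(-259113\right) = \left(2 - 5\right) \left(-1\right) \left(-259113\right) = \left(-3\right) \left(-1\right) \left(-259113\right) = 3 \left(-259113\right) = -777339$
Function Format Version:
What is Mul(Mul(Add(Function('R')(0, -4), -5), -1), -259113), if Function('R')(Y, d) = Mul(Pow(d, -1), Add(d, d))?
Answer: -777339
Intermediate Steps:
Function('R')(Y, d) = 2 (Function('R')(Y, d) = Mul(Pow(d, -1), Mul(2, d)) = 2)
Mul(Mul(Add(Function('R')(0, -4), -5), -1), -259113) = Mul(Mul(Add(2, -5), -1), -259113) = Mul(Mul(-3, -1), -259113) = Mul(3, -259113) = -777339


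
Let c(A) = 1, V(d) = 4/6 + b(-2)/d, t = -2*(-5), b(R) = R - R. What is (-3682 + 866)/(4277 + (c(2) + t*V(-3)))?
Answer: -4224/6427 ≈ -0.65723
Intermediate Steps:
b(R) = 0
t = 10
V(d) = 2/3 (V(d) = 4/6 + 0/d = 4*(1/6) + 0 = 2/3 + 0 = 2/3)
(-3682 + 866)/(4277 + (c(2) + t*V(-3))) = (-3682 + 866)/(4277 + (1 + 10*(2/3))) = -2816/(4277 + (1 + 20/3)) = -2816/(4277 + 23/3) = -2816/12854/3 = -2816*3/12854 = -4224/6427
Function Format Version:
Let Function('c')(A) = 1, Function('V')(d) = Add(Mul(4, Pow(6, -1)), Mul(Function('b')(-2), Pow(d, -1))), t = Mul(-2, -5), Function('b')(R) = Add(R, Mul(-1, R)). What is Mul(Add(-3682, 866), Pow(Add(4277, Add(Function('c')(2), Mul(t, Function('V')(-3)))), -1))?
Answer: Rational(-4224, 6427) ≈ -0.65723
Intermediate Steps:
Function('b')(R) = 0
t = 10
Function('V')(d) = Rational(2, 3) (Function('V')(d) = Add(Mul(4, Pow(6, -1)), Mul(0, Pow(d, -1))) = Add(Mul(4, Rational(1, 6)), 0) = Add(Rational(2, 3), 0) = Rational(2, 3))
Mul(Add(-3682, 866), Pow(Add(4277, Add(Function('c')(2), Mul(t, Function('V')(-3)))), -1)) = Mul(Add(-3682, 866), Pow(Add(4277, Add(1, Mul(10, Rational(2, 3)))), -1)) = Mul(-2816, Pow(Add(4277, Add(1, Rational(20, 3))), -1)) = Mul(-2816, Pow(Add(4277, Rational(23, 3)), -1)) = Mul(-2816, Pow(Rational(12854, 3), -1)) = Mul(-2816, Rational(3, 12854)) = Rational(-4224, 6427)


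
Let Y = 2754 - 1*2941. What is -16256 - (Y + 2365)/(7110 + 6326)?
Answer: -109208897/6718 ≈ -16256.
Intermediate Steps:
Y = -187 (Y = 2754 - 2941 = -187)
-16256 - (Y + 2365)/(7110 + 6326) = -16256 - (-187 + 2365)/(7110 + 6326) = -16256 - 2178/13436 = -16256 - 1*1089/6718 = -16256 - 1089/6718 = -109208897/6718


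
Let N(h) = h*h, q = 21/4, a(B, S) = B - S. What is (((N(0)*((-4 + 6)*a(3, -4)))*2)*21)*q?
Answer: 0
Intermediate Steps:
q = 21/4 (q = 21*(1/4) = 21/4 ≈ 5.2500)
N(h) = h**2
(((N(0)*((-4 + 6)*a(3, -4)))*2)*21)*q = (((0**2*((-4 + 6)*(3 - 1*(-4))))*2)*21)*(21/4) = (((0*(2*(3 + 4)))*2)*21)*(21/4) = (((0*(2*7))*2)*21)*(21/4) = (((0*14)*2)*21)*(21/4) = ((0*2)*21)*(21/4) = (0*21)*(21/4) = 0*(21/4) = 0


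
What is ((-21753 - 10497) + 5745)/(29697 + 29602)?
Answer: -1395/3121 ≈ -0.44697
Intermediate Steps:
((-21753 - 10497) + 5745)/(29697 + 29602) = (-32250 + 5745)/59299 = -26505*1/59299 = -1395/3121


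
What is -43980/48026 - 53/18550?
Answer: -7720513/8404550 ≈ -0.91861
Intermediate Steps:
-43980/48026 - 53/18550 = -43980*1/48026 - 53*1/18550 = -21990/24013 - 1/350 = -7720513/8404550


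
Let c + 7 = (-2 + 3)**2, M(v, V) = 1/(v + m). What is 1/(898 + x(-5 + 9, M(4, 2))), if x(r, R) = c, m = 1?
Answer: 1/892 ≈ 0.0011211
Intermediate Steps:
M(v, V) = 1/(1 + v) (M(v, V) = 1/(v + 1) = 1/(1 + v))
c = -6 (c = -7 + (-2 + 3)**2 = -7 + 1**2 = -7 + 1 = -6)
x(r, R) = -6
1/(898 + x(-5 + 9, M(4, 2))) = 1/(898 - 6) = 1/892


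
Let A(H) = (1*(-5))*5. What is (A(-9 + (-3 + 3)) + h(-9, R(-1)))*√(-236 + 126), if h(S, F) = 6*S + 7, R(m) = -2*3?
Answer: -72*I*√110 ≈ -755.14*I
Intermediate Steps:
R(m) = -6
A(H) = -25 (A(H) = -5*5 = -25)
h(S, F) = 7 + 6*S
(A(-9 + (-3 + 3)) + h(-9, R(-1)))*√(-236 + 126) = (-25 + (7 + 6*(-9)))*√(-236 + 126) = (-25 + (7 - 54))*√(-110) = (-25 - 47)*(I*√110) = -72*I*√110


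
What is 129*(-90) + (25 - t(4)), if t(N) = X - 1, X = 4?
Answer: -11588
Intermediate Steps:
t(N) = 3 (t(N) = 4 - 1 = 3)
129*(-90) + (25 - t(4)) = 129*(-90) + (25 - 1*3) = -11610 + (25 - 3) = -11610 + 22 = -11588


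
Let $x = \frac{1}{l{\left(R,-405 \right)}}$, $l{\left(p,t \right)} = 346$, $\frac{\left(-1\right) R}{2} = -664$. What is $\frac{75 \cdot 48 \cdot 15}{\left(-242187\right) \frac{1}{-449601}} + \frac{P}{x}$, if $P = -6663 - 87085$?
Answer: $- \frac{2610498255032}{80729} \approx -3.2337 \cdot 10^{7}$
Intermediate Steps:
$R = 1328$ ($R = \left(-2\right) \left(-664\right) = 1328$)
$x = \frac{1}{346} \approx 0.0028902$
$P = -93748$ ($P = -6663 - 87085 = -93748$)
$\frac{75 \cdot 48 \cdot 15}{\left(-242187\right) \frac{1}{-449601}} + \frac{P}{x} = \frac{75 \cdot 48 \cdot 15}{\left(-242187\right) \frac{1}{-449601}} - 93748 \frac{1}{\frac{1}{346}} = \frac{3600 \cdot 15}{\left(-242187\right) \left(- \frac{1}{449601}\right)} - 32436808 = \frac{54000}{\frac{80729}{149867}} - 32436808 = 54000 \cdot \frac{149867}{80729} - 32436808 = \frac{8092818000}{80729} - 32436808 = - \frac{2610498255032}{80729}$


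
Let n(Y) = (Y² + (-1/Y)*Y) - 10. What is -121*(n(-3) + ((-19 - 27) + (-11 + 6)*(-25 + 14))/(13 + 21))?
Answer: 7139/34 ≈ 209.97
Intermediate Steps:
n(Y) = -11 + Y² (n(Y) = (Y² - 1) - 10 = (-1 + Y²) - 10 = -11 + Y²)
-121*(n(-3) + ((-19 - 27) + (-11 + 6)*(-25 + 14))/(13 + 21)) = -121*((-11 + (-3)²) + ((-19 - 27) + (-11 + 6)*(-25 + 14))/(13 + 21)) = -121*((-11 + 9) + (-46 - 5*(-11))/34) = -121*(-2 + (-46 + 55)*(1/34)) = -121*(-2 + 9*(1/34)) = -121*(-2 + 9/34) = -121*(-59/34) = 7139/34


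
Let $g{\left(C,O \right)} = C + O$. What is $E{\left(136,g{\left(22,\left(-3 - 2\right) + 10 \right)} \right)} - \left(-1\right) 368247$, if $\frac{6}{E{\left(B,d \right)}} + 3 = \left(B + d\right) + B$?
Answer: $\frac{54500559}{148} \approx 3.6825 \cdot 10^{5}$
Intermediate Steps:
$E{\left(B,d \right)} = \frac{6}{-3 + d + 2 B}$ ($E{\left(B,d \right)} = \frac{6}{-3 + \left(\left(B + d\right) + B\right)} = \frac{6}{-3 + \left(d + 2 B\right)} = \frac{6}{-3 + d + 2 B}$)
$E{\left(136,g{\left(22,\left(-3 - 2\right) + 10 \right)} \right)} - \left(-1\right) 368247 = \frac{6}{-3 + \left(22 + \left(\left(-3 - 2\right) + 10\right)\right) + 2 \cdot 136} - \left(-1\right) 368247 = \frac{6}{-3 + \left(22 + \left(-5 + 10\right)\right) + 272} - -368247 = \frac{6}{-3 + \left(22 + 5\right) + 272} + 368247 = \frac{6}{-3 + 27 + 272} + 368247 = \frac{6}{296} + 368247 = 6 \cdot \frac{1}{296} + 368247 = \frac{3}{148} + 368247 = \frac{54500559}{148}$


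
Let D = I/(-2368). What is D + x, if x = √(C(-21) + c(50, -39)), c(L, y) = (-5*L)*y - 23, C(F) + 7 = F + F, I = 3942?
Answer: -1971/1184 + √9678 ≈ 96.712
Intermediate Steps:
C(F) = -7 + 2*F (C(F) = -7 + (F + F) = -7 + 2*F)
D = -1971/1184 (D = 3942/(-2368) = 3942*(-1/2368) = -1971/1184 ≈ -1.6647)
c(L, y) = -23 - 5*L*y (c(L, y) = -5*L*y - 23 = -23 - 5*L*y)
x = √9678 (x = √((-7 + 2*(-21)) + (-23 - 5*50*(-39))) = √((-7 - 42) + (-23 + 9750)) = √(-49 + 9727) = √9678 ≈ 98.377)
D + x = -1971/1184 + √9678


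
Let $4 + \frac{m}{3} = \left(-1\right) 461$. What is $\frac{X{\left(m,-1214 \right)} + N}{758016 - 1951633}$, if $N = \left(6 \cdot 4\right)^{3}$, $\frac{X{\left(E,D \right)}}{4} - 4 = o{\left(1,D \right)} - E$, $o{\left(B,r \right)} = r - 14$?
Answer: $- \frac{14508}{1193617} \approx -0.012155$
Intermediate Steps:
$m = -1395$ ($m = -12 + 3 \left(\left(-1\right) 461\right) = -12 + 3 \left(-461\right) = -12 - 1383 = -1395$)
$o{\left(B,r \right)} = -14 + r$ ($o{\left(B,r \right)} = r - 14 = -14 + r$)
$X{\left(E,D \right)} = -40 - 4 E + 4 D$ ($X{\left(E,D \right)} = 16 + 4 \left(\left(-14 + D\right) - E\right) = 16 + 4 \left(-14 + D - E\right) = 16 - \left(56 - 4 D + 4 E\right) = -40 - 4 E + 4 D$)
$N = 13824$ ($N = 24^{3} = 13824$)
$\frac{X{\left(m,-1214 \right)} + N}{758016 - 1951633} = \frac{\left(-40 - -5580 + 4 \left(-1214\right)\right) + 13824}{758016 - 1951633} = \frac{\left(-40 + 5580 - 4856\right) + 13824}{-1193617} = \left(684 + 13824\right) \left(- \frac{1}{1193617}\right) = 14508 \left(- \frac{1}{1193617}\right) = - \frac{14508}{1193617}$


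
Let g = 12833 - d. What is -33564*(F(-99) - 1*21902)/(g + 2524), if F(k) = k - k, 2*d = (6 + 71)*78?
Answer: 122519788/2059 ≈ 59505.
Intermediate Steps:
d = 3003 (d = ((6 + 71)*78)/2 = (77*78)/2 = (½)*6006 = 3003)
F(k) = 0
g = 9830 (g = 12833 - 1*3003 = 12833 - 3003 = 9830)
-33564*(F(-99) - 1*21902)/(g + 2524) = -33564*(0 - 1*21902)/(9830 + 2524) = -33564/(12354/(0 - 21902)) = -33564/(12354/(-21902)) = -33564/(12354*(-1/21902)) = -33564/(-6177/10951) = -33564*(-10951/6177) = 122519788/2059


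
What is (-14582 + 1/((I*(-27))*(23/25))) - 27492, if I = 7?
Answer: -182895703/4347 ≈ -42074.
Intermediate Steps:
(-14582 + 1/((I*(-27))*(23/25))) - 27492 = (-14582 + 1/((7*(-27))*(23/25))) - 27492 = (-14582 + 1/(-4347/25)) - 27492 = (-14582 - 25/4347) - 27492 = -63387979/4347 - 27492 = -182895703/4347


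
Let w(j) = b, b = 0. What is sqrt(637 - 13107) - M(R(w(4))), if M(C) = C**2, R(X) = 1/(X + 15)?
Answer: -1/225 + I*sqrt(12470) ≈ -0.0044444 + 111.67*I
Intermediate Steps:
w(j) = 0
R(X) = 1/(15 + X)
sqrt(637 - 13107) - M(R(w(4))) = sqrt(637 - 13107) - (1/(15 + 0))**2 = sqrt(-12470) - (1/15)**2 = I*sqrt(12470) - (1/15)**2 = I*sqrt(12470) - 1*1/225 = I*sqrt(12470) - 1/225 = -1/225 + I*sqrt(12470)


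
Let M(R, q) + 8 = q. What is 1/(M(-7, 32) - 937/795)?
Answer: 795/18143 ≈ 0.043819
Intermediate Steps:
M(R, q) = -8 + q
1/(M(-7, 32) - 937/795) = 1/((-8 + 32) - 937/795) = 1/(24 - 937*1/795) = 1/(24 - 937/795) = 1/(18143/795) = 795/18143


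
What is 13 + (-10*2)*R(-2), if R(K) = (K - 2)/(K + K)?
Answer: -7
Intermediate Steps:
R(K) = (-2 + K)/(2*K) (R(K) = (-2 + K)/((2*K)) = (-2 + K)*(1/(2*K)) = (-2 + K)/(2*K))
13 + (-10*2)*R(-2) = 13 + (-10*2)*((½)*(-2 - 2)/(-2)) = 13 - 10*(-1)*(-4)/2 = 13 - 20*1 = 13 - 20 = -7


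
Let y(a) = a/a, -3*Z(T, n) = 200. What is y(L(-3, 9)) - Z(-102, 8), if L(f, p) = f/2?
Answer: 203/3 ≈ 67.667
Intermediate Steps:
L(f, p) = f/2 (L(f, p) = f*(½) = f/2)
Z(T, n) = -200/3 (Z(T, n) = -⅓*200 = -200/3)
y(a) = 1
y(L(-3, 9)) - Z(-102, 8) = 1 - 1*(-200/3) = 1 + 200/3 = 203/3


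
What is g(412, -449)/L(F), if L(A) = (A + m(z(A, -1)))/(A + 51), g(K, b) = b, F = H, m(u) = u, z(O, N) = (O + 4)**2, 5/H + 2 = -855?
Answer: -8408111843/5856322 ≈ -1435.7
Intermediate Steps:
H = -5/857 (H = 5/(-2 - 855) = 5/(-857) = 5*(-1/857) = -5/857 ≈ -0.0058343)
z(O, N) = (4 + O)**2
F = -5/857 ≈ -0.0058343
L(A) = (A + (4 + A)**2)/(51 + A) (L(A) = (A + (4 + A)**2)/(A + 51) = (A + (4 + A)**2)/(51 + A))
g(412, -449)/L(F) = -449*(51 - 5/857)/(-5/857 + (4 - 5/857)**2) = -449*43702/(857*(-5/857 + (3423/857)**2)) = -449*43702/(857*(-5/857 + 11716929/734449)) = -449/((857/43702)*(11712644/734449)) = -449/5856322/18726307 = -449*18726307/5856322 = -8408111843/5856322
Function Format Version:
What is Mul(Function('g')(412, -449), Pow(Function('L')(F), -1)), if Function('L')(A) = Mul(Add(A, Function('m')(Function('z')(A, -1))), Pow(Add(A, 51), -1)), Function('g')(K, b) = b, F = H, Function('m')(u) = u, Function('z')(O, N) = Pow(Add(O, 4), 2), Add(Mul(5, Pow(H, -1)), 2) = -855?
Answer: Rational(-8408111843, 5856322) ≈ -1435.7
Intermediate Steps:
H = Rational(-5, 857) (H = Mul(5, Pow(Add(-2, -855), -1)) = Mul(5, Pow(-857, -1)) = Mul(5, Rational(-1, 857)) = Rational(-5, 857) ≈ -0.0058343)
Function('z')(O, N) = Pow(Add(4, O), 2)
F = Rational(-5, 857) ≈ -0.0058343
Function('L')(A) = Mul(Pow(Add(51, A), -1), Add(A, Pow(Add(4, A), 2))) (Function('L')(A) = Mul(Add(A, Pow(Add(4, A), 2)), Pow(Add(A, 51), -1)) = Mul(Add(A, Pow(Add(4, A), 2)), Pow(Add(51, A), -1)) = Mul(Pow(Add(51, A), -1), Add(A, Pow(Add(4, A), 2))))
Mul(Function('g')(412, -449), Pow(Function('L')(F), -1)) = Mul(-449, Pow(Mul(Pow(Add(51, Rational(-5, 857)), -1), Add(Rational(-5, 857), Pow(Add(4, Rational(-5, 857)), 2))), -1)) = Mul(-449, Pow(Mul(Pow(Rational(43702, 857), -1), Add(Rational(-5, 857), Pow(Rational(3423, 857), 2))), -1)) = Mul(-449, Pow(Mul(Rational(857, 43702), Add(Rational(-5, 857), Rational(11716929, 734449))), -1)) = Mul(-449, Pow(Mul(Rational(857, 43702), Rational(11712644, 734449)), -1)) = Mul(-449, Pow(Rational(5856322, 18726307), -1)) = Mul(-449, Rational(18726307, 5856322)) = Rational(-8408111843, 5856322)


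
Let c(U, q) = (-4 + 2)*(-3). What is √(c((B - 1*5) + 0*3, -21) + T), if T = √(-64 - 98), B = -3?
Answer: √(6 + 9*I*√2) ≈ 3.1679 + 2.0089*I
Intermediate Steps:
c(U, q) = 6 (c(U, q) = -2*(-3) = 6)
T = 9*I*√2 (T = √(-162) = 9*I*√2 ≈ 12.728*I)
√(c((B - 1*5) + 0*3, -21) + T) = √(6 + 9*I*√2)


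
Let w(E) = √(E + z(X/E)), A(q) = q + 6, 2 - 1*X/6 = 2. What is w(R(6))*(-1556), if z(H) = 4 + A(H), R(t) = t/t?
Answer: -1556*√11 ≈ -5160.7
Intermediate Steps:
R(t) = 1
X = 0 (X = 12 - 6*2 = 12 - 12 = 0)
A(q) = 6 + q
z(H) = 10 + H (z(H) = 4 + (6 + H) = 10 + H)
w(E) = √(10 + E) (w(E) = √(E + (10 + 0/E)) = √(E + (10 + 0)) = √(E + 10) = √(10 + E))
w(R(6))*(-1556) = √(10 + 1)*(-1556) = √11*(-1556) = -1556*√11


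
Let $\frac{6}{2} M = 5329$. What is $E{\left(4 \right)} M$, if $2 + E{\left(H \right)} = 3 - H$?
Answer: $-5329$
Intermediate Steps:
$E{\left(H \right)} = 1 - H$ ($E{\left(H \right)} = -2 - \left(-3 + H\right) = 1 - H$)
$M = \frac{5329}{3}$ ($M = \frac{1}{3} \cdot 5329 = \frac{5329}{3} \approx 1776.3$)
$E{\left(4 \right)} M = \left(1 - 4\right) \frac{5329}{3} = \left(-3\right) \frac{5329}{3} = -5329$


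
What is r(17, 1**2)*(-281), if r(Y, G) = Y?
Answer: -4777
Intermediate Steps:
r(17, 1**2)*(-281) = 17*(-281) = -4777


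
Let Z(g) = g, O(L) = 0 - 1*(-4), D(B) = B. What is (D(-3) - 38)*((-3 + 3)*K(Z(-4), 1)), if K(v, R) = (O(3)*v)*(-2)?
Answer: 0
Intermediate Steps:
O(L) = 4 (O(L) = 0 + 4 = 4)
K(v, R) = -8*v (K(v, R) = (4*v)*(-2) = -8*v)
(D(-3) - 38)*((-3 + 3)*K(Z(-4), 1)) = (-3 - 38)*((-3 + 3)*(-8*(-4))) = -0*32 = -41*0 = 0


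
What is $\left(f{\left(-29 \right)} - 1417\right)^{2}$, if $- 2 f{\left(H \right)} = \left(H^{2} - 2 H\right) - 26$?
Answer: $\frac{13741849}{4} \approx 3.4355 \cdot 10^{6}$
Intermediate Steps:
$f{\left(H \right)} = 13 + H - \frac{H^{2}}{2}$ ($f{\left(H \right)} = - \frac{\left(H^{2} - 2 H\right) - 26}{2} = - \frac{-26 + H^{2} - 2 H}{2} = 13 + H - \frac{H^{2}}{2}$)
$\left(f{\left(-29 \right)} - 1417\right)^{2} = \left(\left(13 - 29 - \frac{\left(-29\right)^{2}}{2}\right) - 1417\right)^{2} = \left(\left(13 - 29 - \frac{841}{2}\right) - 1417\right)^{2} = \left(- \frac{873}{2} - 1417\right)^{2} = \left(- \frac{3707}{2}\right)^{2} = \frac{13741849}{4}$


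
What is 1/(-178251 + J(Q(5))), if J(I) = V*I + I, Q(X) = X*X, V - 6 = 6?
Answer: -1/177926 ≈ -5.6203e-6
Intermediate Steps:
V = 12 (V = 6 + 6 = 12)
Q(X) = X²
J(I) = 13*I (J(I) = 12*I + I = 13*I)
1/(-178251 + J(Q(5))) = 1/(-178251 + 13*5²) = 1/(-178251 + 13*25) = 1/(-178251 + 325) = 1/(-177926) = -1/177926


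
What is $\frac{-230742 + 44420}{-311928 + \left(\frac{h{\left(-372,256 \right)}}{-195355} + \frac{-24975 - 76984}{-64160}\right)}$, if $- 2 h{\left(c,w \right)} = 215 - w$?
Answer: $\frac{467071125065920}{781935679677047} \approx 0.59733$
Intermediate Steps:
$h{\left(c,w \right)} = - \frac{215}{2} + \frac{w}{2}$ ($h{\left(c,w \right)} = - \frac{215 - w}{2} = - \frac{215}{2} + \frac{w}{2}$)
$\frac{-230742 + 44420}{-311928 + \left(\frac{h{\left(-372,256 \right)}}{-195355} + \frac{-24975 - 76984}{-64160}\right)} = \frac{-230742 + 44420}{-311928 + \left(\frac{- \frac{215}{2} + \frac{1}{2} \cdot 256}{-195355} + \frac{-24975 - 76984}{-64160}\right)} = - \frac{186322}{-311928 + \left(\left(- \frac{215}{2} + 128\right) \left(- \frac{1}{195355}\right) - - \frac{101959}{64160}\right)} = - \frac{186322}{-311928 + \left(\frac{41}{2} \left(- \frac{1}{195355}\right) + \frac{101959}{64160}\right)} = - \frac{186322}{-311928 + \left(- \frac{41}{390710} + \frac{101959}{64160}\right)} = - \frac{186322}{-311928 + \frac{3983377033}{2506795360}} = - \frac{186322}{- \frac{781935679677047}{2506795360}} = \left(-186322\right) \left(- \frac{2506795360}{781935679677047}\right) = \frac{467071125065920}{781935679677047}$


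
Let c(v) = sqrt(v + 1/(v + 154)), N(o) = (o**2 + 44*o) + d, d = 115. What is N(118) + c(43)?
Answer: 19231 + 2*sqrt(417246)/197 ≈ 19238.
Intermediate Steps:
N(o) = 115 + o**2 + 44*o (N(o) = (o**2 + 44*o) + 115 = 115 + o**2 + 44*o)
c(v) = sqrt(v + 1/(154 + v))
N(118) + c(43) = (115 + 118**2 + 44*118) + sqrt((1 + 43*(154 + 43))/(154 + 43)) = (115 + 13924 + 5192) + sqrt((1 + 43*197)/197) = 19231 + sqrt((1 + 8471)/197) = 19231 + sqrt((1/197)*8472) = 19231 + sqrt(8472/197) = 19231 + 2*sqrt(417246)/197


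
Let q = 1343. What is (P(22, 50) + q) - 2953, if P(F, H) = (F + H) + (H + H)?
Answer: -1438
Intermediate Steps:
P(F, H) = F + 3*H (P(F, H) = (F + H) + 2*H = F + 3*H)
(P(22, 50) + q) - 2953 = ((22 + 3*50) + 1343) - 2953 = ((22 + 150) + 1343) - 2953 = (172 + 1343) - 2953 = 1515 - 2953 = -1438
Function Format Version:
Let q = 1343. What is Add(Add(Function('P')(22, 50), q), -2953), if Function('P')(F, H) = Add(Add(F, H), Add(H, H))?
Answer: -1438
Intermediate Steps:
Function('P')(F, H) = Add(F, Mul(3, H)) (Function('P')(F, H) = Add(Add(F, H), Mul(2, H)) = Add(F, Mul(3, H)))
Add(Add(Function('P')(22, 50), q), -2953) = Add(Add(Add(22, Mul(3, 50)), 1343), -2953) = Add(Add(Add(22, 150), 1343), -2953) = Add(Add(172, 1343), -2953) = Add(1515, -2953) = -1438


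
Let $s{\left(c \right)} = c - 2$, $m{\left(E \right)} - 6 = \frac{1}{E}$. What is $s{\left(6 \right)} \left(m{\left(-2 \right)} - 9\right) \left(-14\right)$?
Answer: $196$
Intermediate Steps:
$m{\left(E \right)} = 6 + \frac{1}{E}$
$s{\left(c \right)} = -2 + c$ ($s{\left(c \right)} = c - 2 = -2 + c$)
$s{\left(6 \right)} \left(m{\left(-2 \right)} - 9\right) \left(-14\right) = \left(-2 + 6\right) \left(\left(6 + \frac{1}{-2}\right) - 9\right) \left(-14\right) = 4 \left(\left(6 - \frac{1}{2}\right) - 9\right) \left(-14\right) = 4 \left(\frac{11}{2} - 9\right) \left(-14\right) = 4 \left(- \frac{7}{2}\right) \left(-14\right) = \left(-14\right) \left(-14\right) = 196$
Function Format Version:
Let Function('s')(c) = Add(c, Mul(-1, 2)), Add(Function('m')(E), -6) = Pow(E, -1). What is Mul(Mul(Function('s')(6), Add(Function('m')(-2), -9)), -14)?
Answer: 196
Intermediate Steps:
Function('m')(E) = Add(6, Pow(E, -1))
Function('s')(c) = Add(-2, c) (Function('s')(c) = Add(c, -2) = Add(-2, c))
Mul(Mul(Function('s')(6), Add(Function('m')(-2), -9)), -14) = Mul(Mul(Add(-2, 6), Add(Add(6, Pow(-2, -1)), -9)), -14) = Mul(Mul(4, Add(Add(6, Rational(-1, 2)), -9)), -14) = Mul(Mul(4, Add(Rational(11, 2), -9)), -14) = Mul(Mul(4, Rational(-7, 2)), -14) = Mul(-14, -14) = 196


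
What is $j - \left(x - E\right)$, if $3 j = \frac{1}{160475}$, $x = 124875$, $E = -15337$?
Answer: $- \frac{67501562099}{481425} \approx -1.4021 \cdot 10^{5}$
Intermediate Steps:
$j = \frac{1}{481425}$ ($j = \frac{1}{3 \cdot 160475} = \frac{1}{3} \cdot \frac{1}{160475} = \frac{1}{481425} \approx 2.0772 \cdot 10^{-6}$)
$j - \left(x - E\right) = \frac{1}{481425} - \left(124875 - -15337\right) = \frac{1}{481425} - \left(124875 + 15337\right) = \frac{1}{481425} - 140212 = - \frac{67501562099}{481425}$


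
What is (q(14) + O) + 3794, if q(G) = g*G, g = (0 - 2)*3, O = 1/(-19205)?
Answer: 71250549/19205 ≈ 3710.0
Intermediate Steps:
O = -1/19205 ≈ -5.2070e-5
g = -6 (g = -2*3 = -6)
q(G) = -6*G
(q(14) + O) + 3794 = (-6*14 - 1/19205) + 3794 = (-84 - 1/19205) + 3794 = -1613221/19205 + 3794 = 71250549/19205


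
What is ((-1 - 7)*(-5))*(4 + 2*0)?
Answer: 160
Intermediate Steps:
((-1 - 7)*(-5))*(4 + 2*0) = (-8*(-5))*(4 + 0) = 40*4 = 160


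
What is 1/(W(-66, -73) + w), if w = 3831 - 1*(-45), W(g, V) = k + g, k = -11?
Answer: 1/3799 ≈ 0.00026323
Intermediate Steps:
W(g, V) = -11 + g
w = 3876 (w = 3831 + 45 = 3876)
1/(W(-66, -73) + w) = 1/((-11 - 66) + 3876) = 1/(-77 + 3876) = 1/3799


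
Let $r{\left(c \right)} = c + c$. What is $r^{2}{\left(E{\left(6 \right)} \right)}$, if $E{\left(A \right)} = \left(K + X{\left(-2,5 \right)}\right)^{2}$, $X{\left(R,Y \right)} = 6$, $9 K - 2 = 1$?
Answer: $\frac{521284}{81} \approx 6435.6$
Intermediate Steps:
$K = \frac{1}{3}$ ($K = \frac{2}{9} + \frac{1}{9} \cdot 1 = \frac{2}{9} + \frac{1}{9} = \frac{1}{3} \approx 0.33333$)
$E{\left(A \right)} = \frac{361}{9}$ ($E{\left(A \right)} = \left(\frac{1}{3} + 6\right)^{2} = \left(\frac{19}{3}\right)^{2} = \frac{361}{9}$)
$r{\left(c \right)} = 2 c$
$r^{2}{\left(E{\left(6 \right)} \right)} = \left(2 \cdot \frac{361}{9}\right)^{2} = \left(\frac{722}{9}\right)^{2} = \frac{521284}{81}$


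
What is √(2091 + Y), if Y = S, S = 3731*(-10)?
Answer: I*√35219 ≈ 187.67*I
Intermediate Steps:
S = -37310
Y = -37310
√(2091 + Y) = √(2091 - 37310) = √(-35219) = I*√35219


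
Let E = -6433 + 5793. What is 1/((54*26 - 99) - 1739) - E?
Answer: 277759/434 ≈ 640.00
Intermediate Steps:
E = -640
1/((54*26 - 99) - 1739) - E = 1/((54*26 - 99) - 1739) - 1*(-640) = 1/((1404 - 99) - 1739) + 640 = 1/(1305 - 1739) + 640 = 1/(-434) + 640 = -1/434 + 640 = 277759/434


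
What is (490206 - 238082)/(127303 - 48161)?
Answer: 126062/39571 ≈ 3.1857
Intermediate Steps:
(490206 - 238082)/(127303 - 48161) = 252124/79142 = 252124*(1/79142) = 126062/39571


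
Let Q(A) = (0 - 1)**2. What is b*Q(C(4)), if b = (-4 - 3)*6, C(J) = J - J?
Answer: -42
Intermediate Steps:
C(J) = 0
b = -42 (b = -7*6 = -42)
Q(A) = 1 (Q(A) = (-1)**2 = 1)
b*Q(C(4)) = -42*1 = -42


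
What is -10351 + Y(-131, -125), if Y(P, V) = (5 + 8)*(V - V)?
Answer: -10351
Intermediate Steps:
Y(P, V) = 0 (Y(P, V) = 13*0 = 0)
-10351 + Y(-131, -125) = -10351 + 0 = -10351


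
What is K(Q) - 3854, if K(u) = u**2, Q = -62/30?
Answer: -866189/225 ≈ -3849.7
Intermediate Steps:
Q = -31/15 (Q = -62*1/30 = -31/15 ≈ -2.0667)
K(Q) - 3854 = (-31/15)**2 - 3854 = 961/225 - 3854 = -866189/225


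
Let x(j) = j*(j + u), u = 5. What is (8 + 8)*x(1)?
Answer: 96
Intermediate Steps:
x(j) = j*(5 + j) (x(j) = j*(j + 5) = j*(5 + j))
(8 + 8)*x(1) = (8 + 8)*(1*(5 + 1)) = 16*(1*6) = 16*6 = 96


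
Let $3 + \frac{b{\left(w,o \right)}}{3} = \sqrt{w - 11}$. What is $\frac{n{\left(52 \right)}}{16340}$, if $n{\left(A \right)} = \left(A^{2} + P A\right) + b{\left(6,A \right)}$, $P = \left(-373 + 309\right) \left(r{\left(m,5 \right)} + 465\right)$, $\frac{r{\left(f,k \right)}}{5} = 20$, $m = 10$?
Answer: $- \frac{375525}{3268} + \frac{3 i \sqrt{5}}{16340} \approx -114.91 + 0.00041054 i$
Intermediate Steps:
$r{\left(f,k \right)} = 100$ ($r{\left(f,k \right)} = 5 \cdot 20 = 100$)
$b{\left(w,o \right)} = -9 + 3 \sqrt{-11 + w}$ ($b{\left(w,o \right)} = -9 + 3 \sqrt{w - 11} = -9 + 3 \sqrt{-11 + w}$)
$P = -36160$ ($P = \left(-373 + 309\right) \left(100 + 465\right) = \left(-64\right) 565 = -36160$)
$n{\left(A \right)} = -9 + A^{2} - 36160 A + 3 i \sqrt{5}$ ($n{\left(A \right)} = \left(A^{2} - 36160 A\right) - \left(9 - 3 \sqrt{-11 + 6}\right) = \left(A^{2} - 36160 A\right) - \left(9 - 3 \sqrt{-5}\right) = \left(A^{2} - 36160 A\right) - \left(9 - 3 i \sqrt{5}\right) = -9 + A^{2} - 36160 A + 3 i \sqrt{5}$)
$\frac{n{\left(52 \right)}}{16340} = \frac{-9 + 52^{2} - 1880320 + 3 i \sqrt{5}}{16340} = \left(-9 + 2704 - 1880320 + 3 i \sqrt{5}\right) \frac{1}{16340} = \left(-1877625 + 3 i \sqrt{5}\right) \frac{1}{16340} = - \frac{375525}{3268} + \frac{3 i \sqrt{5}}{16340}$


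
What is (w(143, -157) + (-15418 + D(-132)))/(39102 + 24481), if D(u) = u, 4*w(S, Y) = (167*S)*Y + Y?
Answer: -1905837/127166 ≈ -14.987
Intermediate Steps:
w(S, Y) = Y/4 + 167*S*Y/4 (w(S, Y) = ((167*S)*Y + Y)/4 = (167*S*Y + Y)/4 = (Y + 167*S*Y)/4 = Y/4 + 167*S*Y/4)
(w(143, -157) + (-15418 + D(-132)))/(39102 + 24481) = ((¼)*(-157)*(1 + 167*143) + (-15418 - 132))/(39102 + 24481) = ((¼)*(-157)*(1 + 23881) - 15550)/63583 = ((¼)*(-157)*23882 - 15550)*(1/63583) = (-1874737/2 - 15550)*(1/63583) = -1905837/2*1/63583 = -1905837/127166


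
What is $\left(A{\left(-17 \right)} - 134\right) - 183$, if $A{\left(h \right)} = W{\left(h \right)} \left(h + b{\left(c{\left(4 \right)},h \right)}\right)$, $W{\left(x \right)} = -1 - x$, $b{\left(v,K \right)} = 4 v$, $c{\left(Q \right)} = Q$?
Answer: $-333$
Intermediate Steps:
$A{\left(h \right)} = \left(-1 - h\right) \left(16 + h\right)$ ($A{\left(h \right)} = \left(-1 - h\right) \left(h + 4 \cdot 4\right) = \left(-1 - h\right) \left(h + 16\right) = \left(-1 - h\right) \left(16 + h\right)$)
$\left(A{\left(-17 \right)} - 134\right) - 183 = \left(- \left(1 - 17\right) \left(16 - 17\right) - 134\right) - 183 = \left(\left(-1\right) \left(-16\right) \left(-1\right) - 134\right) - 183 = \left(-16 - 134\right) - 183 = -150 - 183 = -333$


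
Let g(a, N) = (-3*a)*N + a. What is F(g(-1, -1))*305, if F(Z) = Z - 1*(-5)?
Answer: 305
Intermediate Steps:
g(a, N) = a - 3*N*a (g(a, N) = -3*N*a + a = a - 3*N*a)
F(Z) = 5 + Z (F(Z) = Z + 5 = 5 + Z)
F(g(-1, -1))*305 = (5 - (1 - 3*(-1)))*305 = (5 - (1 + 3))*305 = (5 - 1*4)*305 = (5 - 4)*305 = 1*305 = 305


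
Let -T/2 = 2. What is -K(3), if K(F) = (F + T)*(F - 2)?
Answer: 1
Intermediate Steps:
T = -4 (T = -2*2 = -4)
K(F) = (-4 + F)*(-2 + F) (K(F) = (F - 4)*(F - 2) = (-4 + F)*(-2 + F))
-K(3) = -(8 + 3**2 - 6*3) = -(8 + 9 - 18) = -1*(-1) = 1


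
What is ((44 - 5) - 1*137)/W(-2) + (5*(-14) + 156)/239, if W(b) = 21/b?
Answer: 6950/717 ≈ 9.6932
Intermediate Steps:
((44 - 5) - 1*137)/W(-2) + (5*(-14) + 156)/239 = ((44 - 5) - 1*137)/((21/(-2))) + (5*(-14) + 156)/239 = (39 - 137)/((21*(-1/2))) + (-70 + 156)*(1/239) = -98/(-21/2) + 86*(1/239) = -98*(-2/21) + 86/239 = 28/3 + 86/239 = 6950/717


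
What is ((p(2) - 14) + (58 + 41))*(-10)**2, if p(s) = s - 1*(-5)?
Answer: 9200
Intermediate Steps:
p(s) = 5 + s (p(s) = s + 5 = 5 + s)
((p(2) - 14) + (58 + 41))*(-10)**2 = (((5 + 2) - 14) + (58 + 41))*(-10)**2 = ((7 - 14) + 99)*100 = (-7 + 99)*100 = 92*100 = 9200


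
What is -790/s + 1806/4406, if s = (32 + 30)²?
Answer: 865381/4234166 ≈ 0.20438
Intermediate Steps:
s = 3844 (s = 62² = 3844)
-790/s + 1806/4406 = -790/3844 + 1806/4406 = -790*1/3844 + 1806*(1/4406) = -395/1922 + 903/2203 = 865381/4234166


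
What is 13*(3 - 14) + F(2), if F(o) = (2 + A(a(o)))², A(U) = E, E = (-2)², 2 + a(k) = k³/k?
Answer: -107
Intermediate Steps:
a(k) = -2 + k² (a(k) = -2 + k³/k = -2 + k²)
E = 4
A(U) = 4
F(o) = 36 (F(o) = (2 + 4)² = 6² = 36)
13*(3 - 14) + F(2) = 13*(3 - 14) + 36 = 13*(-11) + 36 = -143 + 36 = -107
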